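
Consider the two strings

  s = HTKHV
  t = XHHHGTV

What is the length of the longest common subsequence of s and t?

Let dp[i][j] be the LCS length of the first i characters of s and the first j characters of t. dp[i][j] = dp[i-1][j-1]+1 when the i-th and j-th characters match, else max(dp[i-1][j], dp[i][j-1]).
    ·  X  H  H  H  G  T  V
 ·  0  0  0  0  0  0  0  0
 H  0  0  1  1  1  1  1  1
 T  0  0  1  1  1  1  2  2
 K  0  0  1  1  1  1  2  2
 H  0  0  1  2  2  2  2  2
 V  0  0  1  2  2  2  2  3
dp[5][7] = 3. One LCS (by backtracking along matches): HTV.

3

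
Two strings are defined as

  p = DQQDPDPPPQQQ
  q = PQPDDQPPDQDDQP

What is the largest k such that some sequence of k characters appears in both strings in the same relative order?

Match Q at p[2]=q[2] → D at p[4]=q[4] → D at p[6]=q[5] → P at p[7]=q[7] → P at p[8]=q[8] → Q at p[10]=q[10] → Q at p[11]=q[13] — 7 characters in the same relative order in both. dp[12][14] = 7 confirms this is the maximum.

7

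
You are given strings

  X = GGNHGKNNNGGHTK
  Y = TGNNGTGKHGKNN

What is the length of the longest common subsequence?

One common subsequence of length 7: G [1,5]; then G [2,7]; then H [4,9]; then G [5,10]; then K [6,11]; then N [8,12]; then N [9,13]. Since dp[14][13] = 7, nothing longer is possible.

7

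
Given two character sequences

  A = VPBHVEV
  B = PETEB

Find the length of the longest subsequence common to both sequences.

2

Taking P at A[2]=B[1], B at A[3]=B[5] gives a common subsequence of length 2, and the DP table's final entry dp[7][5] is also 2, so no common subsequence is longer.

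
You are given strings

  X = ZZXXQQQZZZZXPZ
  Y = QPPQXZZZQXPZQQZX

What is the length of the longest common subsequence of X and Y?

8

One common subsequence of length 8: Q [5,1]; then Q [6,4]; then Z [8,6]; then Z [9,7]; then Z [10,8]; then X [12,10]; then P [13,11]; then Z [14,15]. Since dp[14][16] = 8, nothing longer is possible.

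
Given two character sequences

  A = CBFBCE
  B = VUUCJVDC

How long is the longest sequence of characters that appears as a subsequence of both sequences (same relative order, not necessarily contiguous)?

Let dp[i][j] be the LCS length of the first i characters of A and the first j characters of B. dp[i][j] = dp[i-1][j-1]+1 when the i-th and j-th characters match, else max(dp[i-1][j], dp[i][j-1]).
    ·  V  U  U  C  J  V  D  C
 ·  0  0  0  0  0  0  0  0  0
 C  0  0  0  0  1  1  1  1  1
 B  0  0  0  0  1  1  1  1  1
 F  0  0  0  0  1  1  1  1  1
 B  0  0  0  0  1  1  1  1  1
 C  0  0  0  0  1  1  1  1  2
 E  0  0  0  0  1  1  1  1  2
dp[6][8] = 2. One LCS (by backtracking along matches): CC.

2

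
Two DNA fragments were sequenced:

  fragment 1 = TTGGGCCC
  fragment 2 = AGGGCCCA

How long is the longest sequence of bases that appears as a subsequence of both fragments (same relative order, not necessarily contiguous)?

One common subsequence of length 6: G (fragment 1 #3, fragment 2 #2), G (fragment 1 #4, fragment 2 #3), G (fragment 1 #5, fragment 2 #4), C (fragment 1 #6, fragment 2 #5), C (fragment 1 #7, fragment 2 #6), C (fragment 1 #8, fragment 2 #7). Since dp[8][8] = 6, nothing longer is possible.

6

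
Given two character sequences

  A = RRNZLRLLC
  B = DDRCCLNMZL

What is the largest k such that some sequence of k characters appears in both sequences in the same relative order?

Match R at A[1]=B[3], N at A[3]=B[7], Z at A[4]=B[9], L at A[8]=B[10] — 4 characters in the same relative order in both. Since dp[9][10] = 4, nothing longer is possible.

4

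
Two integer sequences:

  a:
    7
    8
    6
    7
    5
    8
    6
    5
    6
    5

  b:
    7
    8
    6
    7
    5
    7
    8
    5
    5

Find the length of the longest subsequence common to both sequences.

8

Match 7 (a #1, b #1) → 8 (a #2, b #2) → 6 (a #3, b #3) → 7 (a #4, b #4) → 5 (a #5, b #5) → 8 (a #6, b #7) → 5 (a #8, b #8) → 5 (a #10, b #9) — 8 values in the same relative order in both. dp[10][9] = 8 confirms this is the maximum.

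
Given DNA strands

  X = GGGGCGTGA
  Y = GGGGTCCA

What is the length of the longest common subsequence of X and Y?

6

Match G (X #1, Y #1), then G (X #2, Y #2), then G (X #3, Y #3), then G (X #4, Y #4), then C (X #5, Y #7), then A (X #9, Y #8) — 6 bases in the same relative order in both, and the DP table's final entry dp[9][8] is also 6, so no common subsequence is longer.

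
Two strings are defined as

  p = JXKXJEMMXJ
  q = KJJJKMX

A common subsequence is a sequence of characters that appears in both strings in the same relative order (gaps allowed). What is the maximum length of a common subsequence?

Match J [1,4]; then K [3,5]; then M [8,6]; then X [9,7] — 4 characters in the same relative order in both. dp[10][7] = 4 confirms this is the maximum.

4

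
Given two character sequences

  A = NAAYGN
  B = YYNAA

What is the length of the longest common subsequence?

3

Pick N (A #1, B #3), then A (A #2, B #4), then A (A #3, B #5); all 3 characters appear in both, in order, and the DP table's final entry dp[6][5] is also 3, so no common subsequence is longer.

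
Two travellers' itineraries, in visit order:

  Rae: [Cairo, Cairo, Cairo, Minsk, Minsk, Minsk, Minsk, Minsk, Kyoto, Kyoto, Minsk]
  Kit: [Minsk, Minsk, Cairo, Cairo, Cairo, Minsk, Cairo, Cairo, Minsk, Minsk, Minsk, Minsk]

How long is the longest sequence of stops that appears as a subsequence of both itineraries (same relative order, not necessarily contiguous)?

8

Taking Cairo (Rae #1, Kit #3); then Cairo (Rae #2, Kit #4); then Cairo (Rae #3, Kit #5); then Minsk (Rae #4, Kit #6); then Minsk (Rae #6, Kit #9); then Minsk (Rae #7, Kit #10); then Minsk (Rae #8, Kit #11); then Minsk (Rae #11, Kit #12) gives a common subsequence of length 8. dp[11][12] = 8 confirms this is the maximum.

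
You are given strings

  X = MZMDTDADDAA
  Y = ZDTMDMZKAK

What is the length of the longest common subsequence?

Let dp[i][j] be the LCS length of the first i characters of X and the first j characters of Y. dp[i][j] = dp[i-1][j-1]+1 when the i-th and j-th characters match, else max(dp[i-1][j], dp[i][j-1]).
    ·  Z  D  T  M  D  M  Z  K  A  K
 ·  0  0  0  0  0  0  0  0  0  0  0
 M  0  0  0  0  1  1  1  1  1  1  1
 Z  0  1  1  1  1  1  1  2  2  2  2
 M  0  1  1  1  2  2  2  2  2  2  2
 D  0  1  2  2  2  3  3  3  3  3  3
 T  0  1  2  3  3  3  3  3  3  3  3
 D  0  1  2  3  3  4  4  4  4  4  4
 A  0  1  2  3  3  4  4  4  4  5  5
 D  0  1  2  3  3  4  4  4  4  5  5
 D  0  1  2  3  3  4  4  4  4  5  5
 A  0  1  2  3  3  4  4  4  4  5  5
 A  0  1  2  3  3  4  4  4  4  5  5
dp[11][10] = 5. One LCS (by backtracking along matches): ZDTDA.

5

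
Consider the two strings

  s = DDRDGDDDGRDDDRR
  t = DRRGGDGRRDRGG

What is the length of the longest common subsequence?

Match D at s[1]=t[1], then R at s[3]=t[3], then G at s[5]=t[5], then D at s[8]=t[6], then G at s[9]=t[7], then R at s[10]=t[9], then D at s[13]=t[10], then R at s[14]=t[11] — 8 characters in the same relative order in both. The LCS DP gives dp[15][13] = 8, so this is optimal.

8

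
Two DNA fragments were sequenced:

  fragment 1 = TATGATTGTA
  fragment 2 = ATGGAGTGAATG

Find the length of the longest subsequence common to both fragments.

7

Let dp[i][j] be the LCS length of the first i bases of fragment 1 and the first j bases of fragment 2. dp[i][j] = dp[i-1][j-1]+1 when the i-th and j-th bases match, else max(dp[i-1][j], dp[i][j-1]).
    ·  A  T  G  G  A  G  T  G  A  A  T  G
 ·  0  0  0  0  0  0  0  0  0  0  0  0  0
 T  0  0  1  1  1  1  1  1  1  1  1  1  1
 A  0  1  1  1  1  2  2  2  2  2  2  2  2
 T  0  1  2  2  2  2  2  3  3  3  3  3  3
 G  0  1  2  3  3  3  3  3  4  4  4  4  4
 A  0  1  2  3  3  4  4  4  4  5  5  5  5
 T  0  1  2  3  3  4  4  5  5  5  5  6  6
 T  0  1  2  3  3  4  4  5  5  5  5  6  6
 G  0  1  2  3  4  4  5  5  6  6  6  6  7
 T  0  1  2  3  4  4  5  6  6  6  6  7  7
 A  0  1  2  3  4  5  5  6  6  7  7  7  7
dp[10][12] = 7. One LCS (by backtracking along matches): TATGATG.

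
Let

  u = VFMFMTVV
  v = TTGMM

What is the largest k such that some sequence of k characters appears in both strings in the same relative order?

Let dp[i][j] be the LCS length of the first i characters of u and the first j characters of v. dp[i][j] = dp[i-1][j-1]+1 when the i-th and j-th characters match, else max(dp[i-1][j], dp[i][j-1]).
    ·  T  T  G  M  M
 ·  0  0  0  0  0  0
 V  0  0  0  0  0  0
 F  0  0  0  0  0  0
 M  0  0  0  0  1  1
 F  0  0  0  0  1  1
 M  0  0  0  0  1  2
 T  0  1  1  1  1  2
 V  0  1  1  1  1  2
 V  0  1  1  1  1  2
dp[8][5] = 2. One LCS (by backtracking along matches): MM.

2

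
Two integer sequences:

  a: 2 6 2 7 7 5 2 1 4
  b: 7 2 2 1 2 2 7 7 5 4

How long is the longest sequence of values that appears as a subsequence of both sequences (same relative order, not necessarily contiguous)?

6

Match 2 at a[1]=b[5]; then 2 at a[3]=b[6]; then 7 at a[4]=b[7]; then 7 at a[5]=b[8]; then 5 at a[6]=b[9]; then 4 at a[9]=b[10] — 6 values in the same relative order in both. The LCS DP gives dp[9][10] = 6, so this is optimal.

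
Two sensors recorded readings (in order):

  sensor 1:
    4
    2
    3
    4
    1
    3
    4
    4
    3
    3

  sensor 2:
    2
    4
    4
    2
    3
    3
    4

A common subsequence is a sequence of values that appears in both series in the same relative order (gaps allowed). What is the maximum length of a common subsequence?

One common subsequence of length 5: 4 at sensor 1[1]=sensor 2[3]; then 2 at sensor 1[2]=sensor 2[4]; then 3 at sensor 1[3]=sensor 2[5]; then 3 at sensor 1[6]=sensor 2[6]; then 4 at sensor 1[8]=sensor 2[7]. dp[10][7] = 5 confirms this is the maximum.

5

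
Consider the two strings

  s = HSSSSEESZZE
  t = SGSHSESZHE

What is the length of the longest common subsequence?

7

Match S [2,1], S [3,3], S [5,5], E [7,6], S [8,7], Z [9,8], E [11,10] — 7 characters in the same relative order in both, and the DP table's final entry dp[11][10] is also 7, so no common subsequence is longer.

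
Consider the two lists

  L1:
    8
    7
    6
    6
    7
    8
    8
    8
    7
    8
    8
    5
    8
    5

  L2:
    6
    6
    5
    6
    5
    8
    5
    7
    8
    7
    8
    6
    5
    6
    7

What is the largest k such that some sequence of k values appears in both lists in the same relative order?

7

Match 6 [3,2], 6 [4,4], 7 [5,8], 8 [8,9], 7 [9,10], 8 [10,11], 5 [12,13] — 7 values in the same relative order in both. Since dp[14][15] = 7, nothing longer is possible.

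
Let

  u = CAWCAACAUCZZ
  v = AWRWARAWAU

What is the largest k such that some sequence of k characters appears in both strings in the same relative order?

6

Match A (u #2, v #1), W (u #3, v #4), A (u #5, v #5), A (u #6, v #7), A (u #8, v #9), U (u #9, v #10) — 6 characters in the same relative order in both. The LCS DP gives dp[12][10] = 6, so this is optimal.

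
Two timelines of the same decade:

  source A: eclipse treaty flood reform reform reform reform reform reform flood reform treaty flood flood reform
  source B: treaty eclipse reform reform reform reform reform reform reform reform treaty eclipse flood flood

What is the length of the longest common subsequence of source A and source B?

Taking eclipse (source A #1, source B #2) → reform (source A #4, source B #4) → reform (source A #5, source B #5) → reform (source A #6, source B #6) → reform (source A #7, source B #7) → reform (source A #8, source B #8) → reform (source A #9, source B #9) → reform (source A #11, source B #10) → treaty (source A #12, source B #11) → flood (source A #13, source B #13) → flood (source A #14, source B #14) gives a common subsequence of length 11, and the DP table's final entry dp[15][14] is also 11, so no common subsequence is longer.

11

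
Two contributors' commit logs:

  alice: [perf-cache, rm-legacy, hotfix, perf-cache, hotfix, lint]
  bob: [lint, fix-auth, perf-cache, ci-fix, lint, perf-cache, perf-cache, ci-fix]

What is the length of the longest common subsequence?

One common subsequence of length 2: perf-cache (alice #1, bob #6), then perf-cache (alice #4, bob #7). dp[6][8] = 2 confirms this is the maximum.

2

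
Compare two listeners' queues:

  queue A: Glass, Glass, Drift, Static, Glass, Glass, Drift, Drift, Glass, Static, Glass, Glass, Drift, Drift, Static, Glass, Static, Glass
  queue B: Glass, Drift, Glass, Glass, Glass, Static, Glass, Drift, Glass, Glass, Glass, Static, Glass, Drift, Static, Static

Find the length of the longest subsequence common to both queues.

Pick Glass (queue A #1, queue B #5), then Glass (queue A #2, queue B #7), then Drift (queue A #3, queue B #8), then Glass (queue A #5, queue B #9), then Glass (queue A #6, queue B #10), then Glass (queue A #9, queue B #11), then Static (queue A #10, queue B #12), then Glass (queue A #12, queue B #13), then Drift (queue A #14, queue B #14), then Static (queue A #15, queue B #15), then Static (queue A #17, queue B #16); all 11 songs appear in both, in order. dp[18][16] = 11 confirms this is the maximum.

11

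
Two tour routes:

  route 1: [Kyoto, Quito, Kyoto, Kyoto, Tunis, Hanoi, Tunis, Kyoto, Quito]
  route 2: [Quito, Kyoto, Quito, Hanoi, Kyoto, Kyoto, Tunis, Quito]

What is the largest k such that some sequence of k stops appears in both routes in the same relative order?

6

Taking Kyoto (route 1 #1, route 2 #2) → Quito (route 1 #2, route 2 #3) → Kyoto (route 1 #3, route 2 #5) → Kyoto (route 1 #4, route 2 #6) → Tunis (route 1 #7, route 2 #7) → Quito (route 1 #9, route 2 #8) gives a common subsequence of length 6. Since dp[9][8] = 6, nothing longer is possible.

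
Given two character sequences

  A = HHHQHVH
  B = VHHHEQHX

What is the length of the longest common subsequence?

5

Pick H at A[1]=B[2]; then H at A[2]=B[3]; then H at A[3]=B[4]; then Q at A[4]=B[6]; then H at A[5]=B[7]; all 5 characters appear in both, in order, and the DP table's final entry dp[7][8] is also 5, so no common subsequence is longer.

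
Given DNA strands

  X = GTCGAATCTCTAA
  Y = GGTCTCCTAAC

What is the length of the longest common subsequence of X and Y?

9

Taking G [1,2]; then T [2,3]; then C [3,4]; then T [7,5]; then C [8,6]; then C [10,7]; then T [11,8]; then A [12,9]; then A [13,10] gives a common subsequence of length 9. The LCS DP gives dp[13][11] = 9, so this is optimal.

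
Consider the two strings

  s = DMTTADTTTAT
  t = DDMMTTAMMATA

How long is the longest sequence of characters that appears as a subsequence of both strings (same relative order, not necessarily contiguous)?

One common subsequence of length 7: D (s #1, t #2) → M (s #2, t #4) → T (s #3, t #5) → T (s #4, t #6) → A (s #5, t #10) → T (s #9, t #11) → A (s #10, t #12). The LCS DP gives dp[11][12] = 7, so this is optimal.

7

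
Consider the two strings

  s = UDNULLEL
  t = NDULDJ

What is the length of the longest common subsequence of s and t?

3

Let dp[i][j] be the LCS length of the first i characters of s and the first j characters of t. dp[i][j] = dp[i-1][j-1]+1 when the i-th and j-th characters match, else max(dp[i-1][j], dp[i][j-1]).
    ·  N  D  U  L  D  J
 ·  0  0  0  0  0  0  0
 U  0  0  0  1  1  1  1
 D  0  0  1  1  1  2  2
 N  0  1  1  1  1  2  2
 U  0  1  1  2  2  2  2
 L  0  1  1  2  3  3  3
 L  0  1  1  2  3  3  3
 E  0  1  1  2  3  3  3
 L  0  1  1  2  3  3  3
dp[8][6] = 3. One LCS (by backtracking along matches): DUL.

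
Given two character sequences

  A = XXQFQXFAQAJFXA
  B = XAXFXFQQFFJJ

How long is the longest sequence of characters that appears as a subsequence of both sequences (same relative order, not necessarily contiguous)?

Match X at A[1]=B[1], then X at A[2]=B[3], then F at A[4]=B[4], then X at A[6]=B[5], then F at A[7]=B[6], then Q at A[9]=B[8], then J at A[11]=B[12] — 7 characters in the same relative order in both, and the DP table's final entry dp[14][12] is also 7, so no common subsequence is longer.

7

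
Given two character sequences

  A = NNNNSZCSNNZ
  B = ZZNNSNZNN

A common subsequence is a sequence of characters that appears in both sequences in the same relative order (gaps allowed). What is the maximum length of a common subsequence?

Pick N [1,3] → N [2,4] → N [4,6] → Z [6,7] → N [9,8] → N [10,9]; all 6 characters appear in both, in order. Since dp[11][9] = 6, nothing longer is possible.

6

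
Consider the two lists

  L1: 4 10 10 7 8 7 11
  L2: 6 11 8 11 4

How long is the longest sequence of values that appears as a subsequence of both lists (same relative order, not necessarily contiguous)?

Taking 8 (L1 #5, L2 #3), 11 (L1 #7, L2 #4) gives a common subsequence of length 2. dp[7][5] = 2 confirms this is the maximum.

2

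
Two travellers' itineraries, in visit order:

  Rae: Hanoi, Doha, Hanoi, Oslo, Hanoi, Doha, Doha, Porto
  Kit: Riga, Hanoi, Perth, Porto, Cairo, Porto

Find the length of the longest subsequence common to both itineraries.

2

One common subsequence of length 2: Hanoi (Rae #1, Kit #2) → Porto (Rae #8, Kit #6). dp[8][6] = 2 confirms this is the maximum.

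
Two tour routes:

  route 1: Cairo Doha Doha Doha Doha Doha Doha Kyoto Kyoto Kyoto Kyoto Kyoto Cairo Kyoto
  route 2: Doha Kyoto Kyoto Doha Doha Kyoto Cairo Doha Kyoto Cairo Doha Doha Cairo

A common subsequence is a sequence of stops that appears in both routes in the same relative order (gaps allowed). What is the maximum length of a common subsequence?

7

Match Doha at route 1[2]=route 2[1], then Doha at route 1[3]=route 2[4], then Doha at route 1[4]=route 2[5], then Doha at route 1[5]=route 2[8], then Doha at route 1[6]=route 2[11], then Doha at route 1[7]=route 2[12], then Cairo at route 1[13]=route 2[13] — 7 stops in the same relative order in both. dp[14][13] = 7 confirms this is the maximum.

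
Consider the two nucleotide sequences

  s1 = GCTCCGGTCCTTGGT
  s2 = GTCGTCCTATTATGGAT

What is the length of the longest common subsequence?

12

Pick G (s1 #1, s2 #1) → T (s1 #3, s2 #2) → C (s1 #5, s2 #3) → G (s1 #7, s2 #4) → T (s1 #8, s2 #5) → C (s1 #9, s2 #6) → C (s1 #10, s2 #7) → T (s1 #11, s2 #11) → T (s1 #12, s2 #13) → G (s1 #13, s2 #14) → G (s1 #14, s2 #15) → T (s1 #15, s2 #17); all 12 bases appear in both, in order. dp[15][17] = 12 confirms this is the maximum.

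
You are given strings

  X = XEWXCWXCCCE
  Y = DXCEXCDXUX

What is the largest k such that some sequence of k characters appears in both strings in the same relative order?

5

Let dp[i][j] be the LCS length of the first i characters of X and the first j characters of Y. dp[i][j] = dp[i-1][j-1]+1 when the i-th and j-th characters match, else max(dp[i-1][j], dp[i][j-1]).
    ·  D  X  C  E  X  C  D  X  U  X
 ·  0  0  0  0  0  0  0  0  0  0  0
 X  0  0  1  1  1  1  1  1  1  1  1
 E  0  0  1  1  2  2  2  2  2  2  2
 W  0  0  1  1  2  2  2  2  2  2  2
 X  0  0  1  1  2  3  3  3  3  3  3
 C  0  0  1  2  2  3  4  4  4  4  4
 W  0  0  1  2  2  3  4  4  4  4  4
 X  0  0  1  2  2  3  4  4  5  5  5
 C  0  0  1  2  2  3  4  4  5  5  5
 C  0  0  1  2  2  3  4  4  5  5  5
 C  0  0  1  2  2  3  4  4  5  5  5
 E  0  0  1  2  3  3  4  4  5  5  5
dp[11][10] = 5. One LCS (by backtracking along matches): XEXCX.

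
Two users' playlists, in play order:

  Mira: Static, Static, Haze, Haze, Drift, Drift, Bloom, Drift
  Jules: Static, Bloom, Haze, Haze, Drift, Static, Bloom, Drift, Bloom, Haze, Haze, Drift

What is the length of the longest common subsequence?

One common subsequence of length 7: Static at Mira[1]=Jules[1], then Haze at Mira[3]=Jules[3], then Haze at Mira[4]=Jules[4], then Drift at Mira[5]=Jules[5], then Drift at Mira[6]=Jules[8], then Bloom at Mira[7]=Jules[9], then Drift at Mira[8]=Jules[12]. Since dp[8][12] = 7, nothing longer is possible.

7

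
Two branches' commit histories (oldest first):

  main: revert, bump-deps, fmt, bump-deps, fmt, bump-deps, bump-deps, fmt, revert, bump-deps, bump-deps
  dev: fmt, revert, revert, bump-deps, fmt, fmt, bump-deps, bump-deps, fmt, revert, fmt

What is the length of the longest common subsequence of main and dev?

8

One common subsequence of length 8: revert [1,3] → bump-deps [2,4] → fmt [3,5] → fmt [5,6] → bump-deps [6,7] → bump-deps [7,8] → fmt [8,9] → revert [9,10]. dp[11][11] = 8 confirms this is the maximum.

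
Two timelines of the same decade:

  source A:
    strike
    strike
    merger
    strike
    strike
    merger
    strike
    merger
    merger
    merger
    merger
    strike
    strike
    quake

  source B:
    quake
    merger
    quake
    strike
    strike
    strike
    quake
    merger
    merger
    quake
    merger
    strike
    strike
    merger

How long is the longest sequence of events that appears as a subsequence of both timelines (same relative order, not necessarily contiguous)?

9

Taking merger (source A #3, source B #2), then strike (source A #4, source B #4), then strike (source A #5, source B #5), then strike (source A #7, source B #6), then merger (source A #8, source B #8), then merger (source A #9, source B #9), then merger (source A #11, source B #11), then strike (source A #12, source B #12), then strike (source A #13, source B #13) gives a common subsequence of length 9. dp[14][14] = 9 confirms this is the maximum.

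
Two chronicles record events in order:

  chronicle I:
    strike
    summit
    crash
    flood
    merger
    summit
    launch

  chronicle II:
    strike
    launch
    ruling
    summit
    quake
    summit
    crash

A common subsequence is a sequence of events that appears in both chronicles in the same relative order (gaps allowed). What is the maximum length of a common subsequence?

Taking strike (chronicle I #1, chronicle II #1), then summit (chronicle I #2, chronicle II #6), then crash (chronicle I #3, chronicle II #7) gives a common subsequence of length 3. dp[7][7] = 3 confirms this is the maximum.

3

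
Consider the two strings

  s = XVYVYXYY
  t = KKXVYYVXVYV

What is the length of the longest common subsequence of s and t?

Pick X [1,3], then V [2,4], then Y [3,6], then V [4,7], then X [6,8], then Y [7,10]; all 6 characters appear in both, in order. Since dp[8][11] = 6, nothing longer is possible.

6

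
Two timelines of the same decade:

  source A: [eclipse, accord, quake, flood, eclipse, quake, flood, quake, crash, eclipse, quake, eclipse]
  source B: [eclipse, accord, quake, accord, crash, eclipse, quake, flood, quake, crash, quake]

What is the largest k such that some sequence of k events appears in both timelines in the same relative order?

9

Match eclipse at source A[1]=source B[1], then accord at source A[2]=source B[2], then quake at source A[3]=source B[3], then eclipse at source A[5]=source B[6], then quake at source A[6]=source B[7], then flood at source A[7]=source B[8], then quake at source A[8]=source B[9], then crash at source A[9]=source B[10], then quake at source A[11]=source B[11] — 9 events in the same relative order in both. dp[12][11] = 9 confirms this is the maximum.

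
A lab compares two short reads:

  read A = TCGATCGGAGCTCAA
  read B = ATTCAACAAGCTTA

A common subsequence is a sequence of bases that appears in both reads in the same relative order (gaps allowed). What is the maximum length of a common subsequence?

9

One common subsequence of length 9: T [1,3]; then C [2,4]; then A [4,6]; then C [6,7]; then A [9,9]; then G [10,10]; then C [11,11]; then T [12,13]; then A [15,14]. dp[15][14] = 9 confirms this is the maximum.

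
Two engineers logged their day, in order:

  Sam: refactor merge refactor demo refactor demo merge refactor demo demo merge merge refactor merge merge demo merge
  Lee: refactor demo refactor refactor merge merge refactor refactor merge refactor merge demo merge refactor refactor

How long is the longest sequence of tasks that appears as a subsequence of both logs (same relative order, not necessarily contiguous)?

Match refactor at Sam[3]=Lee[1] → demo at Sam[4]=Lee[2] → refactor at Sam[5]=Lee[3] → refactor at Sam[8]=Lee[4] → merge at Sam[11]=Lee[5] → merge at Sam[12]=Lee[6] → refactor at Sam[13]=Lee[8] → merge at Sam[14]=Lee[9] → merge at Sam[15]=Lee[11] → demo at Sam[16]=Lee[12] → merge at Sam[17]=Lee[13] — 11 tasks in the same relative order in both. The LCS DP gives dp[17][15] = 11, so this is optimal.

11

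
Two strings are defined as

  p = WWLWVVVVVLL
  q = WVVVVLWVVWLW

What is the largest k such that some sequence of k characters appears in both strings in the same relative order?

7

Let dp[i][j] be the LCS length of the first i characters of p and the first j characters of q. dp[i][j] = dp[i-1][j-1]+1 when the i-th and j-th characters match, else max(dp[i-1][j], dp[i][j-1]).
    ·  W  V  V  V  V  L  W  V  V  W  L  W
 ·  0  0  0  0  0  0  0  0  0  0  0  0  0
 W  0  1  1  1  1  1  1  1  1  1  1  1  1
 W  0  1  1  1  1  1  1  2  2  2  2  2  2
 L  0  1  1  1  1  1  2  2  2  2  2  3  3
 W  0  1  1  1  1  1  2  3  3  3  3  3  4
 V  0  1  2  2  2  2  2  3  4  4  4  4  4
 V  0  1  2  3  3  3  3  3  4  5  5  5  5
 V  0  1  2  3  4  4  4  4  4  5  5  5  5
 V  0  1  2  3  4  5  5  5  5  5  5  5  5
 V  0  1  2  3  4  5  5  5  6  6  6  6  6
 L  0  1  2  3  4  5  6  6  6  6  6  7  7
 L  0  1  2  3  4  5  6  6  6  6  6  7  7
dp[11][12] = 7. One LCS (by backtracking along matches): WVVVVVL.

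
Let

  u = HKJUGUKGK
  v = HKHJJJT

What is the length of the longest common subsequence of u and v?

3

One common subsequence of length 3: H [1,1], then K [2,2], then J [3,6]. Since dp[9][7] = 3, nothing longer is possible.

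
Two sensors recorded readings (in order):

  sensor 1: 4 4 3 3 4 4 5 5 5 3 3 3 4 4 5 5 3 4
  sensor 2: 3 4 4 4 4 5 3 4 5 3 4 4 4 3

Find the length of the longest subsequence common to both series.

10

Taking 4 at sensor 1[1]=sensor 2[2]; then 4 at sensor 1[2]=sensor 2[3]; then 4 at sensor 1[5]=sensor 2[4]; then 4 at sensor 1[6]=sensor 2[5]; then 5 at sensor 1[7]=sensor 2[6]; then 5 at sensor 1[9]=sensor 2[9]; then 3 at sensor 1[10]=sensor 2[10]; then 4 at sensor 1[13]=sensor 2[12]; then 4 at sensor 1[14]=sensor 2[13]; then 3 at sensor 1[17]=sensor 2[14] gives a common subsequence of length 10. dp[18][14] = 10 confirms this is the maximum.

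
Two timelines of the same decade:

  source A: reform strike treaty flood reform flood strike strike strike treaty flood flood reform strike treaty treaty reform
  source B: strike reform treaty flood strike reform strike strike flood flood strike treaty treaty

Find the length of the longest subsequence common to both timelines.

Taking reform (source A #1, source B #2), treaty (source A #3, source B #3), flood (source A #4, source B #4), reform (source A #5, source B #6), strike (source A #8, source B #7), strike (source A #9, source B #8), flood (source A #11, source B #9), flood (source A #12, source B #10), strike (source A #14, source B #11), treaty (source A #15, source B #12), treaty (source A #16, source B #13) gives a common subsequence of length 11. dp[17][13] = 11 confirms this is the maximum.

11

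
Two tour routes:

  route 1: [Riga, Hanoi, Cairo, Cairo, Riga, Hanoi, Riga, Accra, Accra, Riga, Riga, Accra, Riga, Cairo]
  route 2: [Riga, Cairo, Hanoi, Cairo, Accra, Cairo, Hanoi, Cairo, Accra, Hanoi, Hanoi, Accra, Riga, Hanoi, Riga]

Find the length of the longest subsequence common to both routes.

9

Taking Riga [1,1]; then Hanoi [2,3]; then Cairo [3,4]; then Cairo [4,6]; then Hanoi [6,7]; then Accra [8,9]; then Accra [9,12]; then Riga [10,13]; then Riga [13,15] gives a common subsequence of length 9. Since dp[14][15] = 9, nothing longer is possible.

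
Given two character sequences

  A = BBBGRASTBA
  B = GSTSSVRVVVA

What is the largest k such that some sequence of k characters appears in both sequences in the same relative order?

Let dp[i][j] be the LCS length of the first i characters of A and the first j characters of B. dp[i][j] = dp[i-1][j-1]+1 when the i-th and j-th characters match, else max(dp[i-1][j], dp[i][j-1]).
    ·  G  S  T  S  S  V  R  V  V  V  A
 ·  0  0  0  0  0  0  0  0  0  0  0  0
 B  0  0  0  0  0  0  0  0  0  0  0  0
 B  0  0  0  0  0  0  0  0  0  0  0  0
 B  0  0  0  0  0  0  0  0  0  0  0  0
 G  0  1  1  1  1  1  1  1  1  1  1  1
 R  0  1  1  1  1  1  1  2  2  2  2  2
 A  0  1  1  1  1  1  1  2  2  2  2  3
 S  0  1  2  2  2  2  2  2  2  2  2  3
 T  0  1  2  3  3  3  3  3  3  3  3  3
 B  0  1  2  3  3  3  3  3  3  3  3  3
 A  0  1  2  3  3  3  3  3  3  3  3  4
dp[10][11] = 4. One LCS (by backtracking along matches): GSTA.

4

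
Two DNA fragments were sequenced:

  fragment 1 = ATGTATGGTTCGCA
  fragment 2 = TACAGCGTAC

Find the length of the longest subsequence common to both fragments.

Let dp[i][j] be the LCS length of the first i bases of fragment 1 and the first j bases of fragment 2. dp[i][j] = dp[i-1][j-1]+1 when the i-th and j-th bases match, else max(dp[i-1][j], dp[i][j-1]).
    ·  T  A  C  A  G  C  G  T  A  C
 ·  0  0  0  0  0  0  0  0  0  0  0
 A  0  0  1  1  1  1  1  1  1  1  1
 T  0  1  1  1  1  1  1  1  2  2  2
 G  0  1  1  1  1  2  2  2  2  2  2
 T  0  1  1  1  1  2  2  2  3  3  3
 A  0  1  2  2  2  2  2  2  3  4  4
 T  0  1  2  2  2  2  2  2  3  4  4
 G  0  1  2  2  2  3  3  3  3  4  4
 G  0  1  2  2  2  3  3  4  4  4  4
 T  0  1  2  2  2  3  3  4  5  5  5
 T  0  1  2  2  2  3  3  4  5  5  5
 C  0  1  2  3  3  3  4  4  5  5  6
 G  0  1  2  3  3  4  4  5  5  5  6
 C  0  1  2  3  3  4  5  5  5  5  6
 A  0  1  2  3  4  4  5  5  5  6  6
dp[14][10] = 6. One LCS (by backtracking along matches): AAGGTC.

6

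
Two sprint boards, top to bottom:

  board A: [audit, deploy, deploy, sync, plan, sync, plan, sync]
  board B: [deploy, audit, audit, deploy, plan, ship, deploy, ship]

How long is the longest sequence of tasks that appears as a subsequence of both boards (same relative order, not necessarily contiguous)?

One common subsequence of length 3: audit (board A #1, board B #3) → deploy (board A #2, board B #4) → deploy (board A #3, board B #7). The LCS DP gives dp[8][8] = 3, so this is optimal.

3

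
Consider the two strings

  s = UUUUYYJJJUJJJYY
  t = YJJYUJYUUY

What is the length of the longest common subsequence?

Match Y (s #6, t #1), J (s #7, t #2), J (s #8, t #3), U (s #10, t #5), J (s #13, t #6), Y (s #14, t #7), Y (s #15, t #10) — 7 characters in the same relative order in both. Since dp[15][10] = 7, nothing longer is possible.

7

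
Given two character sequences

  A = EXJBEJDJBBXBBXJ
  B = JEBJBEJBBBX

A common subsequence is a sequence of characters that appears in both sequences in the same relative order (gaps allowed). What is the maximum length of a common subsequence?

9

Pick E [1,2]; then J [3,4]; then B [4,5]; then E [5,6]; then J [8,7]; then B [10,8]; then B [12,9]; then B [13,10]; then X [14,11]; all 9 characters appear in both, in order. Since dp[15][11] = 9, nothing longer is possible.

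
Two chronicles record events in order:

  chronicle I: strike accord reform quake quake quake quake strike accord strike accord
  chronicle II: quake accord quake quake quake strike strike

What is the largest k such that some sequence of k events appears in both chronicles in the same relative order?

Pick accord at chronicle I[2]=chronicle II[2] → quake at chronicle I[5]=chronicle II[3] → quake at chronicle I[6]=chronicle II[4] → quake at chronicle I[7]=chronicle II[5] → strike at chronicle I[8]=chronicle II[6] → strike at chronicle I[10]=chronicle II[7]; all 6 events appear in both, in order. The LCS DP gives dp[11][7] = 6, so this is optimal.

6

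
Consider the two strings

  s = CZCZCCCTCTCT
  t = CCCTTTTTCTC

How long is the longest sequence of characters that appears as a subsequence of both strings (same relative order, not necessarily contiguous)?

7

One common subsequence of length 7: C [1,1]; then C [3,2]; then C [5,3]; then T [8,8]; then C [9,9]; then T [10,10]; then C [11,11]. The LCS DP gives dp[12][11] = 7, so this is optimal.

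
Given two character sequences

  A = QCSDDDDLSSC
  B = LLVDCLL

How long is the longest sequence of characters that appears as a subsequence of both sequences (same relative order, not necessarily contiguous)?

2

Match C [2,5], then L [8,7] — 2 characters in the same relative order in both, and the DP table's final entry dp[11][7] is also 2, so no common subsequence is longer.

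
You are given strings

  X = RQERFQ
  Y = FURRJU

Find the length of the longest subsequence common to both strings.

2

One common subsequence of length 2: R [1,3] → R [4,4]. dp[6][6] = 2 confirms this is the maximum.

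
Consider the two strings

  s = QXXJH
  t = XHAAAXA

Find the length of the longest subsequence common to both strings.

Let dp[i][j] be the LCS length of the first i characters of s and the first j characters of t. dp[i][j] = dp[i-1][j-1]+1 when the i-th and j-th characters match, else max(dp[i-1][j], dp[i][j-1]).
    ·  X  H  A  A  A  X  A
 ·  0  0  0  0  0  0  0  0
 Q  0  0  0  0  0  0  0  0
 X  0  1  1  1  1  1  1  1
 X  0  1  1  1  1  1  2  2
 J  0  1  1  1  1  1  2  2
 H  0  1  2  2  2  2  2  2
dp[5][7] = 2. One LCS (by backtracking along matches): XX.

2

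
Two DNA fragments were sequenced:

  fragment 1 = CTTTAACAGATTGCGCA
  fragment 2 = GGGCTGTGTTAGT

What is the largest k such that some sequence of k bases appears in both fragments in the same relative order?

Match C [1,4], then T [2,7], then T [3,9], then T [4,10], then A [8,11], then G [9,12], then T [12,13] — 7 bases in the same relative order in both, and the DP table's final entry dp[17][13] is also 7, so no common subsequence is longer.

7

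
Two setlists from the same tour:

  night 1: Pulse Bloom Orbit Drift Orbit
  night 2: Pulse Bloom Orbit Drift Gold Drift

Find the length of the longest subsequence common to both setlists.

Taking Pulse (night 1 #1, night 2 #1); then Bloom (night 1 #2, night 2 #2); then Orbit (night 1 #3, night 2 #3); then Drift (night 1 #4, night 2 #6) gives a common subsequence of length 4, and the DP table's final entry dp[5][6] is also 4, so no common subsequence is longer.

4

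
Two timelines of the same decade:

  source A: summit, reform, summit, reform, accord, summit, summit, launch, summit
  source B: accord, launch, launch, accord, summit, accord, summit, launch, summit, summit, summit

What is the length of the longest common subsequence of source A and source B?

Pick summit (source A #1, source B #5) → summit (source A #3, source B #7) → summit (source A #6, source B #9) → summit (source A #7, source B #10) → summit (source A #9, source B #11); all 5 events appear in both, in order. dp[9][11] = 5 confirms this is the maximum.

5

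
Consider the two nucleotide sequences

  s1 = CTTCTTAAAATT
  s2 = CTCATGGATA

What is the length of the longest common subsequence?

6

Taking C at s1[1]=s2[1] → T at s1[3]=s2[2] → C at s1[4]=s2[3] → T at s1[5]=s2[5] → T at s1[6]=s2[9] → A at s1[10]=s2[10] gives a common subsequence of length 6, and the DP table's final entry dp[12][10] is also 6, so no common subsequence is longer.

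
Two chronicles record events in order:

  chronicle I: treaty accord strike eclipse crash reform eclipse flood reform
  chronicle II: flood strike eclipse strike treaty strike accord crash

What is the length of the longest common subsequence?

3

Match treaty [1,5], then accord [2,7], then crash [5,8] — 3 events in the same relative order in both. dp[9][8] = 3 confirms this is the maximum.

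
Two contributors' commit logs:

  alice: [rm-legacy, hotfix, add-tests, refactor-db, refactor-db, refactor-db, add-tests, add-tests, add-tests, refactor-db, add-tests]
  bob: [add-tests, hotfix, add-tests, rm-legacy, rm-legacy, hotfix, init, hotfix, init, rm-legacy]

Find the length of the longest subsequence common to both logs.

Pick rm-legacy (alice #1, bob #5), then hotfix (alice #2, bob #8); all 2 commits appear in both, in order, and the DP table's final entry dp[11][10] is also 2, so no common subsequence is longer.

2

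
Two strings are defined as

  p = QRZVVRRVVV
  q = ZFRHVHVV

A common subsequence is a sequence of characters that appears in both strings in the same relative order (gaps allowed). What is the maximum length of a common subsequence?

Let dp[i][j] be the LCS length of the first i characters of p and the first j characters of q. dp[i][j] = dp[i-1][j-1]+1 when the i-th and j-th characters match, else max(dp[i-1][j], dp[i][j-1]).
    ·  Z  F  R  H  V  H  V  V
 ·  0  0  0  0  0  0  0  0  0
 Q  0  0  0  0  0  0  0  0  0
 R  0  0  0  1  1  1  1  1  1
 Z  0  1  1  1  1  1  1  1  1
 V  0  1  1  1  1  2  2  2  2
 V  0  1  1  1  1  2  2  3  3
 R  0  1  1  2  2  2  2  3  3
 R  0  1  1  2  2  2  2  3  3
 V  0  1  1  2  2  3  3  3  4
 V  0  1  1  2  2  3  3  4  4
 V  0  1  1  2  2  3  3  4  5
dp[10][8] = 5. One LCS (by backtracking along matches): ZRVVV.

5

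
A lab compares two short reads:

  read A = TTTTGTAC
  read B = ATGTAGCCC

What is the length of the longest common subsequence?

5

One common subsequence of length 5: T [4,2], then G [5,3], then T [6,4], then A [7,5], then C [8,9]. The LCS DP gives dp[8][9] = 5, so this is optimal.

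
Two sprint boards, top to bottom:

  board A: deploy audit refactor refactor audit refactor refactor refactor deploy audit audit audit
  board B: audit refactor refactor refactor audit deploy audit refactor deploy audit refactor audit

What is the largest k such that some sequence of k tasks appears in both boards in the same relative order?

8

One common subsequence of length 8: audit at board A[2]=board B[1], refactor at board A[3]=board B[3], refactor at board A[4]=board B[4], audit at board A[5]=board B[7], refactor at board A[8]=board B[8], deploy at board A[9]=board B[9], audit at board A[10]=board B[10], audit at board A[12]=board B[12], and the DP table's final entry dp[12][12] is also 8, so no common subsequence is longer.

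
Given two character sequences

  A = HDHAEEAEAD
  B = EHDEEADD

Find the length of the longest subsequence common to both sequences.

One common subsequence of length 6: H at A[1]=B[2], then D at A[2]=B[3], then E at A[5]=B[4], then E at A[6]=B[5], then A at A[7]=B[6], then D at A[10]=B[8]. The LCS DP gives dp[10][8] = 6, so this is optimal.

6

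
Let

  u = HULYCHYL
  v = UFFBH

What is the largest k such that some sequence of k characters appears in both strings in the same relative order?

One common subsequence of length 2: U at u[2]=v[1], H at u[6]=v[5]. The LCS DP gives dp[8][5] = 2, so this is optimal.

2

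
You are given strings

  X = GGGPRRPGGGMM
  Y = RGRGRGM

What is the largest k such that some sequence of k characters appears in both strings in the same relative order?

Let dp[i][j] be the LCS length of the first i characters of X and the first j characters of Y. dp[i][j] = dp[i-1][j-1]+1 when the i-th and j-th characters match, else max(dp[i-1][j], dp[i][j-1]).
    ·  R  G  R  G  R  G  M
 ·  0  0  0  0  0  0  0  0
 G  0  0  1  1  1  1  1  1
 G  0  0  1  1  2  2  2  2
 G  0  0  1  1  2  2  3  3
 P  0  0  1  1  2  2  3  3
 R  0  1  1  2  2  3  3  3
 R  0  1  1  2  2  3  3  3
 P  0  1  1  2  2  3  3  3
 G  0  1  2  2  3  3  4  4
 G  0  1  2  2  3  3  4  4
 G  0  1  2  2  3  3  4  4
 M  0  1  2  2  3  3  4  5
 M  0  1  2  2  3  3  4  5
dp[12][7] = 5. One LCS (by backtracking along matches): GGRGM.

5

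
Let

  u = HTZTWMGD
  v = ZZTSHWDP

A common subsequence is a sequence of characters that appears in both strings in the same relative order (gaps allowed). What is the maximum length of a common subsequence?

4

Let dp[i][j] be the LCS length of the first i characters of u and the first j characters of v. dp[i][j] = dp[i-1][j-1]+1 when the i-th and j-th characters match, else max(dp[i-1][j], dp[i][j-1]).
    ·  Z  Z  T  S  H  W  D  P
 ·  0  0  0  0  0  0  0  0  0
 H  0  0  0  0  0  1  1  1  1
 T  0  0  0  1  1  1  1  1  1
 Z  0  1  1  1  1  1  1  1  1
 T  0  1  1  2  2  2  2  2  2
 W  0  1  1  2  2  2  3  3  3
 M  0  1  1  2  2  2  3  3  3
 G  0  1  1  2  2  2  3  3  3
 D  0  1  1  2  2  2  3  4  4
dp[8][8] = 4. One LCS (by backtracking along matches): ZTWD.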